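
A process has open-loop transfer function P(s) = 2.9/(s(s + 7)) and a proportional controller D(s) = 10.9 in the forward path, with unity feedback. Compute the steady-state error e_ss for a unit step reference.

The open loop D(s)P(s) has a pole at the origin (type 1), so the static position error constant is infinite and e_ss = 1/(1+∞) = 0.

0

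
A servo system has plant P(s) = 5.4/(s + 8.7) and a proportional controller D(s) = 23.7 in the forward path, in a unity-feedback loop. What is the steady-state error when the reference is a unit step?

The loop is type 0. Static position error constant K_pos = D(0)·P(0) = 23.7·0.6207 = 14.71.
Steady-state error to a unit step: e_ss = 1/(1+K_pos) = 1/15.71 = 0.0637.

0.0637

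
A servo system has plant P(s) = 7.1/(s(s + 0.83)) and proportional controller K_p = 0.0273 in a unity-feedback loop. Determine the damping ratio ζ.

ζ = 0.943

The closed-loop denominator is s(s+0.83) + 0.0273·7.1 = s² + 0.83s + 0.1938.
So ω_n² = 0.1938 ⇒ ω_n = 0.4403 rad/s, and ζ = 0.83/(2ω_n) = 0.943.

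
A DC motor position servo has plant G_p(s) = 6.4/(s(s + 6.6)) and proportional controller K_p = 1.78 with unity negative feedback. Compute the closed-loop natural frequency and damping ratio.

ω_n = 3.38 rad/s, ζ = 0.978

1 + K_p·G_p(s) = 0 gives s² + 6.6s + 11.39 = 0.
So ω_n² = 11.39 ⇒ ω_n = 3.375 rad/s, and ζ = 6.6/(2ω_n) = 0.978.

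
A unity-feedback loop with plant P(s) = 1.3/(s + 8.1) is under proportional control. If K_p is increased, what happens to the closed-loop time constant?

The closed-loop bandwidth 8.1+K_p·1.3 grows with K_p, so τ shrinks.

decrease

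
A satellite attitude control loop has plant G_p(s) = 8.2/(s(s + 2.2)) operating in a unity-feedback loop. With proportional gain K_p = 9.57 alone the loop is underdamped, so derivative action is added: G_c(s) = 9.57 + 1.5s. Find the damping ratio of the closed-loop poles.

Forward path: (9.57 + 1.5s)·8.2/(s(s+2.2)). The closed-loop characteristic equation is s² + (2.2 + 8.2·1.5)s + 8.2·9.57 = 0.
That is s² + 14.5s + 78.47 = 0, so ω_n = 8.859 rad/s and ζ = 14.5/(2·8.859) = 0.8184.

ζ = 0.818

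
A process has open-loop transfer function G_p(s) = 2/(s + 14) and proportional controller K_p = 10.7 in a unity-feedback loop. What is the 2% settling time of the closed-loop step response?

Closed-loop transfer function: T(s) = K_p·G_p(s)/(1 + K_p·G_p(s)) = 21.4/(s + 14 + 21.4) = 21.4/(s + 35.4).
Time constant τ = 1/35.4 = 0.02825 s, so the 2% settling time is about 4τ = 0.113 s.

T_s ≈ 0.113 s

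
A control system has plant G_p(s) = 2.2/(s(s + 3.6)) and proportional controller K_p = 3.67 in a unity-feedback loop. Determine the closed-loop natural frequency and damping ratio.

1 + K_p·G_p(s) = 0 gives s² + 3.6s + 8.074 = 0.
Matching s² + 2ζω_n s + ω_n²: ω_n = √8.074 = 2.841 rad/s and 2ζω_n = 3.6, so ζ = 3.6/(2·2.841) = 0.633.

ω_n = 2.84 rad/s, ζ = 0.633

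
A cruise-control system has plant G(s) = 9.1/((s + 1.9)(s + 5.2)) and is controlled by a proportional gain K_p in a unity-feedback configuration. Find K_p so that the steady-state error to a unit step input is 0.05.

For a type-0 loop with proportional control, e_ss = 1/(1 + K_p·G(0)).
G(0) = 0.9211. Require 1/(1 + K_p·0.9211) = 0.05, so 1 + 0.9211·K_p = 20.
K_p = (20 − 1)/0.9211 = 20.6.

K_p = 20.6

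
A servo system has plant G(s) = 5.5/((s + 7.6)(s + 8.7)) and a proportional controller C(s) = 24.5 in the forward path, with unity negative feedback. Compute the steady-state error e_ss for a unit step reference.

The loop is type 0. Static position error constant K_pos = C(0)·G(0) = 24.5·0.08318 = 2.038.
Steady-state error to a unit step: e_ss = 1/(1+K_pos) = 1/3.038 = 0.329.

0.329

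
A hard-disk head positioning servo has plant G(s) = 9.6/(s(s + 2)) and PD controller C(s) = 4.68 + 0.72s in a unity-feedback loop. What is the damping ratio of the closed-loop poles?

ζ = 0.665

Forward path: (4.68 + 0.72s)·9.6/(s(s+2)). The closed-loop characteristic equation is s² + (2 + 9.6·0.72)s + 9.6·4.68 = 0.
That is s² + 8.912s + 44.93 = 0, so ω_n = 6.703 rad/s and ζ = 8.912/(2·6.703) = 0.6648.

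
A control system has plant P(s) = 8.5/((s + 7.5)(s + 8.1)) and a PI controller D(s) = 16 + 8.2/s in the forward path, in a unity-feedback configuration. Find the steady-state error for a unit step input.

0

The open loop D(s)P(s) has a pole at the origin (type 1), so the static position error constant is infinite and e_ss = 1/(1+∞) = 0.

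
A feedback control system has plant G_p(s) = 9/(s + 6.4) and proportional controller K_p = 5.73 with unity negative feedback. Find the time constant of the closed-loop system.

τ = 0.0173 s

Closed-loop transfer function: T(s) = K_p·G_p(s)/(1 + K_p·G_p(s)) = 51.57/(s + 6.4 + 51.57) = 51.57/(s + 57.97).
Time constant τ = 1/57.97 = 0.0173 s.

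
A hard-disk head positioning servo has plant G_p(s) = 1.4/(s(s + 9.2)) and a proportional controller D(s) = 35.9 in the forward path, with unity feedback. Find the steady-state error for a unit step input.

The open loop D(s)G_p(s) has a pole at the origin (type 1), so the static position error constant is infinite and e_ss = 1/(1+∞) = 0.

0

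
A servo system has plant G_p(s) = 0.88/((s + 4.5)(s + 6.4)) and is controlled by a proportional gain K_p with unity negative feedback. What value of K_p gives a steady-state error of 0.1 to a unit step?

K_p = 295

The loop is type 0, so e_ss(step) = 1/(1 + K_pos) with K_pos = K_p·G_p(0).
G_p(0) = 0.03056. Require 1/(1 + K_p·0.03056) = 0.1, so 1 + 0.03056·K_p = 10.
K_p = (10 − 1)/0.03056 = 295.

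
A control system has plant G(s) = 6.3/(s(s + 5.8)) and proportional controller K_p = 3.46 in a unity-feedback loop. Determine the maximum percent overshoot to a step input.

The closed-loop denominator s² + 5.8s + 21.8 gives ω_n = √21.8 = 4.669 and ζ = 5.8/(2ω_n) = 0.6211.
%OS = 100·exp(−πζ/√(1−ζ²)) = 100·exp(−π·0.6211/√0.6142) = 8.29%.

8.29%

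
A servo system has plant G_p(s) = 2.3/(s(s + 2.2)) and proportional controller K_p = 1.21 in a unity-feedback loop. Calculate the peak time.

Closed-loop characteristic equation: s² + 2.2s + 2.783 = 0, so ω_n = 1.668 rad/s and ζ = 2.2/(2·1.668) = 0.6594.
Damped frequency ω_d = ω_n√(1−ζ²) = 1.254 rad/s, so peak time T_p = π/ω_d = 2.5 s.

T_p = 2.5 s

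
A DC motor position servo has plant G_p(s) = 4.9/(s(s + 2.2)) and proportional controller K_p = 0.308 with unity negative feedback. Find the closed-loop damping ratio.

The closed-loop denominator is s(s+2.2) + 0.308·4.9 = s² + 2.2s + 1.509.
So ω_n² = 1.509 ⇒ ω_n = 1.228 rad/s, and ζ = 2.2/(2ω_n) = 0.895.

ζ = 0.895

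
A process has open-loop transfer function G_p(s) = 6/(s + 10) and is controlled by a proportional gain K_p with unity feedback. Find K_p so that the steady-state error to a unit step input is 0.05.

For a type-0 loop with proportional control, e_ss = 1/(1 + K_p·G_p(0)).
G_p(0) = 0.6. Require 1/(1 + K_p·0.6) = 0.05, so 1 + 0.6·K_p = 20.
K_p = (20 − 1)/0.6 = 31.7.

K_p = 31.7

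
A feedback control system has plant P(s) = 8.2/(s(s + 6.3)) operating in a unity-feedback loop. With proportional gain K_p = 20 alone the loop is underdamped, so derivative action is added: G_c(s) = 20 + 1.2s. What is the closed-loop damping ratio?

ζ = 0.63

Forward path: (20 + 1.2s)·8.2/(s(s+6.3)). The closed-loop characteristic equation is s² + (6.3 + 8.2·1.2)s + 8.2·20 = 0.
That is s² + 16.14s + 164 = 0, so ω_n = 12.81 rad/s and ζ = 16.14/(2·12.81) = 0.6302.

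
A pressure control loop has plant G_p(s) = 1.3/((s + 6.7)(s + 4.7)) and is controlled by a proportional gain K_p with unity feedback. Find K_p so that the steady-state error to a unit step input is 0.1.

K_p = 218

Steady-state error for a unit step on this type-0 loop is 1/(1 + K_p·G_p(0)).
G_p(0) = 0.04128. Require 1/(1 + K_p·0.04128) = 0.1, so 1 + 0.04128·K_p = 10.
K_p = (10 − 1)/0.04128 = 218.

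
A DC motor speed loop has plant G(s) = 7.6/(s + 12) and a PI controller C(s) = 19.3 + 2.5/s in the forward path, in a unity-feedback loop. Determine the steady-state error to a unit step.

The open loop C(s)G(s) has a pole at the origin (type 1), so the static position error constant is infinite and e_ss = 1/(1+∞) = 0.

0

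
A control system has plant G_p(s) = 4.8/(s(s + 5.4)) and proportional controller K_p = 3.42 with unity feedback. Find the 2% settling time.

Closed-loop characteristic equation: s² + 5.4s + 16.42 = 0, so ω_n = 4.052 rad/s and ζ = 5.4/(2·4.052) = 0.6664.
2% settling time T_s ≈ 4/(ζω_n) = 4/2.7 = 1.48 s.

T_s ≈ 1.48 s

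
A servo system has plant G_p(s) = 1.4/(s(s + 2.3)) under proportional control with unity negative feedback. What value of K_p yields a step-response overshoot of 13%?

From %OS = 100·exp(−πζ/√(1−ζ²)) = 13%, ζ = −ln(0.13)/√(π²+ln²(0.13)) = 0.5446.
Characteristic equation s² + 2.3s + 1.4K_p = 0 gives ζ = 2.3/(2√(1.4K_p)).
Setting ζ = 0.5446: √(1.4K_p) = 2.3/(2·0.5446) = 2.111, so K_p = 4.458/1.4 = 3.18.

K_p = 3.18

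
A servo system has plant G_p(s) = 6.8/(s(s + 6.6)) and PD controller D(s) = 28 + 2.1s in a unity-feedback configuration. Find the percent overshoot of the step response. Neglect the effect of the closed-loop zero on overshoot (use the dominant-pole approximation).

Forward path: (28 + 2.1s)·6.8/(s(s+6.6)). The closed-loop characteristic equation is s² + (6.6 + 6.8·2.1)s + 6.8·28 = 0.
That is s² + 20.88s + 190.4 = 0, so ω_n = 13.8 rad/s and ζ = 20.88/(2·13.8) = 0.7566.
%OS = 100·exp(−πζ/√(1−ζ²)) = 2.64%.

2.64%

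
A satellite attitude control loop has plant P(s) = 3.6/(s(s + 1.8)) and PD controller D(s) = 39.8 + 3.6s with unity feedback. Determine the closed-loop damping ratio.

ζ = 0.617

Forward path: (39.8 + 3.6s)·3.6/(s(s+1.8)). The closed-loop characteristic equation is s² + (1.8 + 3.6·3.6)s + 3.6·39.8 = 0.
That is s² + 14.76s + 143.3 = 0, so ω_n = 11.97 rad/s and ζ = 14.76/(2·11.97) = 0.6165.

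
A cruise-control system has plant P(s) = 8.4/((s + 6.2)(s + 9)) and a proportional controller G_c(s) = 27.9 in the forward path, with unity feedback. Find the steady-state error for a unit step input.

The loop is type 0. Static position error constant K_pos = G_c(0)·P(0) = 27.9·0.1505 = 4.2.
Steady-state error to a unit step: e_ss = 1/(1+K_pos) = 1/5.2 = 0.192.

0.192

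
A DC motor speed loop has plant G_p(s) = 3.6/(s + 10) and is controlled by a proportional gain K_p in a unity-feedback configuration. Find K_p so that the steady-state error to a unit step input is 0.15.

Steady-state error for a unit step on this type-0 loop is 1/(1 + K_p·G_p(0)).
G_p(0) = 0.36. Require 1/(1 + K_p·0.36) = 0.15, so 1 + 0.36·K_p = 6.667.
K_p = (6.667 − 1)/0.36 = 15.7.

K_p = 15.7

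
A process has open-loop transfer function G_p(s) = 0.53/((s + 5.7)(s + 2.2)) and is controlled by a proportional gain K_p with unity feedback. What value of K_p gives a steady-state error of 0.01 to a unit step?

K_p = 2340

For a type-0 loop with proportional control, e_ss = 1/(1 + K_p·G_p(0)).
G_p(0) = 0.04226. Require 1/(1 + K_p·0.04226) = 0.01, so 1 + 0.04226·K_p = 100.
K_p = (100 − 1)/0.04226 = 2340.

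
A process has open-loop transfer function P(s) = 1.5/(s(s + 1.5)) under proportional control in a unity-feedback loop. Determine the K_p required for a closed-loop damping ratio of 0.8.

Closed-loop characteristic equation: s² + 1.5s + K_p·1.5 = 0.
So ω_n = √(1.5K_p) and 2ζω_n = 1.5, giving ζ = 1.5/(2√(1.5K_p)).
Setting ζ = 0.8: √(1.5K_p) = 1.5/(2·0.8) = 0.9375, so K_p = 0.8789/1.5 = 0.586.

K_p = 0.586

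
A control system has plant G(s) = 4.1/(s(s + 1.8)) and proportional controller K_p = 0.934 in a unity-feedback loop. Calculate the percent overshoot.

From 1 + K_pG(s) = 0: s² + 1.8s + 3.829 = 0 ⇒ ω_n = 1.957, ζ = 0.4599.
%OS = 100·exp(−πζ/√(1−ζ²)) = 100·exp(−π·0.4599/√0.7885) = 19.6%.

19.6%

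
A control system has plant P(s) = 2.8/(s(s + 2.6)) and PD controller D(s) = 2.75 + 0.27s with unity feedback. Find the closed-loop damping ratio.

ζ = 0.605

Forward path: (2.75 + 0.27s)·2.8/(s(s+2.6)). The closed-loop characteristic equation is s² + (2.6 + 2.8·0.27)s + 2.8·2.75 = 0.
That is s² + 3.356s + 7.7 = 0, so ω_n = 2.775 rad/s and ζ = 3.356/(2·2.775) = 0.6047.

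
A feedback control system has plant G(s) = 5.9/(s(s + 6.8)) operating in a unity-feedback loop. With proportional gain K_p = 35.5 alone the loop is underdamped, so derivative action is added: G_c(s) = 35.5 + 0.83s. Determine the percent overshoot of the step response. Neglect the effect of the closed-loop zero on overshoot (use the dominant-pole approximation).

Forward path: (35.5 + 0.83s)·5.9/(s(s+6.8)). The closed-loop characteristic equation is s² + (6.8 + 5.9·0.83)s + 5.9·35.5 = 0.
That is s² + 11.7s + 209.5 = 0, so ω_n = 14.47 rad/s and ζ = 11.7/(2·14.47) = 0.4041.
%OS = 100·exp(−πζ/√(1−ζ²)) = 25%.

25%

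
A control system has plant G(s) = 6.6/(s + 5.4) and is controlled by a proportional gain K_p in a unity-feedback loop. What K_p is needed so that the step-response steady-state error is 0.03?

For a type-0 loop with proportional control, e_ss = 1/(1 + K_p·G(0)).
G(0) = 1.222. Require 1/(1 + K_p·1.222) = 0.03, so 1 + 1.222·K_p = 33.33.
K_p = (33.33 − 1)/1.222 = 26.5.

K_p = 26.5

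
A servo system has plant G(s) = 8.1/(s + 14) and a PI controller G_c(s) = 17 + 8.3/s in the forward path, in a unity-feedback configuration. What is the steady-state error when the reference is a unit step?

The open loop G_c(s)G(s) has a pole at the origin (type 1), so the static position error constant is infinite and e_ss = 1/(1+∞) = 0.

0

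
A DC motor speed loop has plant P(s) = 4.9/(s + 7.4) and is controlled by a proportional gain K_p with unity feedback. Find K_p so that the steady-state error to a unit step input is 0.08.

K_p = 17.4

Steady-state error for a unit step on this type-0 loop is 1/(1 + K_p·P(0)).
P(0) = 0.6622. Require 1/(1 + K_p·0.6622) = 0.08, so 1 + 0.6622·K_p = 12.5.
K_p = (12.5 − 1)/0.6622 = 17.4.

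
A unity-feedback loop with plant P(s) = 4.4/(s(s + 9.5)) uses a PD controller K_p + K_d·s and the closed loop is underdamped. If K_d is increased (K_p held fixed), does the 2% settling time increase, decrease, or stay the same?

Characteristic equation s² + (9.5 + 4.4K_d)s + 4.4K_p = 0: raising K_d increases ζω_n = (9.5+4.4K_d)/2 while the loop stays underdamped, so T_s ≈ 4/(ζω_n) decreases.

decrease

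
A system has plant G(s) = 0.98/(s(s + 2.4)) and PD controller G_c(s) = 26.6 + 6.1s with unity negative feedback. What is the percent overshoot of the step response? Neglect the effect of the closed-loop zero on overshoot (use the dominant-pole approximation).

1.1%

Forward path: (26.6 + 6.1s)·0.98/(s(s+2.4)). The closed-loop characteristic equation is s² + (2.4 + 0.98·6.1)s + 0.98·26.6 = 0.
That is s² + 8.378s + 26.07 = 0, so ω_n = 5.106 rad/s and ζ = 8.378/(2·5.106) = 0.8205.
%OS = 100·exp(−πζ/√(1−ζ²)) = 1.1%.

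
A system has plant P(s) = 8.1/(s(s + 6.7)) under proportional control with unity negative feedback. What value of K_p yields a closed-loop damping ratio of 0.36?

K_p = 10.7

Closed-loop characteristic equation: s² + 6.7s + K_p·8.1 = 0.
So ω_n = √(8.1K_p) and 2ζω_n = 6.7, giving ζ = 6.7/(2√(8.1K_p)).
Setting ζ = 0.36: √(8.1K_p) = 6.7/(2·0.36) = 9.306, so K_p = 86.59/8.1 = 10.7.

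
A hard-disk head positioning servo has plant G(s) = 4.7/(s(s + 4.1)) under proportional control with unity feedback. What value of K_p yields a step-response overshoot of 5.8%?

From %OS = 100·exp(−πζ/√(1−ζ²)) = 5.8%, ζ = −ln(0.058)/√(π²+ln²(0.058)) = 0.6716.
Characteristic equation s² + 4.1s + 4.7K_p = 0 gives ζ = 4.1/(2√(4.7K_p)).
Setting ζ = 0.6716: √(4.7K_p) = 4.1/(2·0.6716) = 3.053, so K_p = 9.319/4.7 = 1.98.

K_p = 1.98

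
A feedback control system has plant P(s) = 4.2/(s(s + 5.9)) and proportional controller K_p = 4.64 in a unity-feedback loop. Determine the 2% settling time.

The closed-loop denominator s² + 5.9s + 19.49 gives ω_n = √19.49 = 4.415 and ζ = 5.9/(2ω_n) = 0.6682.
2% settling time T_s ≈ 4/(ζω_n) = 4/2.95 = 1.36 s.

T_s ≈ 1.36 s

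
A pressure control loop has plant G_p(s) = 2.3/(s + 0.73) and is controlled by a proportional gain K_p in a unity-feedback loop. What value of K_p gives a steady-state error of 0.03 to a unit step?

For a type-0 loop with proportional control, e_ss = 1/(1 + K_p·G_p(0)).
G_p(0) = 3.151. Require 1/(1 + K_p·3.151) = 0.03, so 1 + 3.151·K_p = 33.33.
K_p = (33.33 − 1)/3.151 = 10.3.

K_p = 10.3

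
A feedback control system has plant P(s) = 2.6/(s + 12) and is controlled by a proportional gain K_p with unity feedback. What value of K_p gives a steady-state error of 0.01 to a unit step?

For a type-0 loop with proportional control, e_ss = 1/(1 + K_p·P(0)).
P(0) = 0.2167. Require 1/(1 + K_p·0.2167) = 0.01, so 1 + 0.2167·K_p = 100.
K_p = (100 − 1)/0.2167 = 457.

K_p = 457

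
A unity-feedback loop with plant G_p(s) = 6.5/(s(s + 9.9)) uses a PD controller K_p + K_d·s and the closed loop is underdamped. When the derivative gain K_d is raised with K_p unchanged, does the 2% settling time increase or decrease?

decrease

Characteristic equation s² + (9.9 + 6.5K_d)s + 6.5K_p = 0: raising K_d increases ζω_n = (9.9+6.5K_d)/2 while the loop stays underdamped, so T_s ≈ 4/(ζω_n) decreases.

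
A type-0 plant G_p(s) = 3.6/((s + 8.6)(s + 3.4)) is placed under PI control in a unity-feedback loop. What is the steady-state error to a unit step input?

The PI controller's integrator makes the forward path type 1, so e_ss to a step is zero.

0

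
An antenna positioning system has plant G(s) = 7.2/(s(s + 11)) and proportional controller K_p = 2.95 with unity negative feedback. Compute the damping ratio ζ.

ζ = 1.19

With unity feedback the closed-loop characteristic equation is s² + 11s + 2.95·7.2 = s² + 11s + 21.24 = 0.
Matching s² + 2ζω_n s + ω_n²: ω_n = √21.24 = 4.609 rad/s and 2ζω_n = 11, so ζ = 11/(2·4.609) = 1.19.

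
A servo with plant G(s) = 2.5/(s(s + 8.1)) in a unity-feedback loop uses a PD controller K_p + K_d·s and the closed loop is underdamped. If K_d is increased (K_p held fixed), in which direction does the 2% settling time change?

decrease

Characteristic equation s² + (8.1 + 2.5K_d)s + 2.5K_p = 0: raising K_d increases ζω_n = (8.1+2.5K_d)/2 while the loop stays underdamped, so T_s ≈ 4/(ζω_n) decreases.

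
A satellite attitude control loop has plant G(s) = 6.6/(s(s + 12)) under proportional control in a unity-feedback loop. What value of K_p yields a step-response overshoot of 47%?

K_p = 99.9

From %OS = 100·exp(−πζ/√(1−ζ²)) = 47%, ζ = −ln(0.47)/√(π²+ln²(0.47)) = 0.2337.
Characteristic equation s² + 12s + 6.6K_p = 0 gives ζ = 12/(2√(6.6K_p)).
Setting ζ = 0.2337: √(6.6K_p) = 12/(2·0.2337) = 25.68, so K_p = 659.3/6.6 = 99.9.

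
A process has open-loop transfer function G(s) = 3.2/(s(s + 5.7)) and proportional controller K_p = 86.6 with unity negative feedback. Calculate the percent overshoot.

57.9%

Closed-loop characteristic equation: s² + 5.7s + 277.1 = 0, so ω_n = 16.65 rad/s and ζ = 5.7/(2·16.65) = 0.1712.
%OS = 100·exp(−πζ/√(1−ζ²)) = 100·exp(−π·0.1712/√0.9707) = 57.9%.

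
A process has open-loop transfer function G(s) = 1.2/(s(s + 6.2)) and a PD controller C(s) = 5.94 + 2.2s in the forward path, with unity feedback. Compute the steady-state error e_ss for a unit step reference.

The open loop C(s)G(s) has a pole at the origin (type 1), so the static position error constant is infinite and e_ss = 1/(1+∞) = 0.

0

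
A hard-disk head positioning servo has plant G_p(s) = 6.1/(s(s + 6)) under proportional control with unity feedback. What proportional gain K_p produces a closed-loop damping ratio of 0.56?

Closed-loop characteristic equation: s² + 6s + K_p·6.1 = 0.
So ω_n = √(6.1K_p) and 2ζω_n = 6, giving ζ = 6/(2√(6.1K_p)).
Setting ζ = 0.56: √(6.1K_p) = 6/(2·0.56) = 5.357, so K_p = 28.7/6.1 = 4.7.

K_p = 4.7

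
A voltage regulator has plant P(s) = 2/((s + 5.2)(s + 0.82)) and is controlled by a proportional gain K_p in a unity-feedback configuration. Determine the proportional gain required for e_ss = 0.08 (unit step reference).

The loop is type 0, so e_ss(step) = 1/(1 + K_pos) with K_pos = K_p·P(0).
P(0) = 0.469. Require 1/(1 + K_p·0.469) = 0.08, so 1 + 0.469·K_p = 12.5.
K_p = (12.5 − 1)/0.469 = 24.5.

K_p = 24.5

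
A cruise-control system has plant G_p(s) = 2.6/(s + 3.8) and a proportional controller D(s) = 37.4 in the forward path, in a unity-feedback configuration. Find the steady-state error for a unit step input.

0.0376

The loop is type 0. Static position error constant K_pos = D(0)·G_p(0) = 37.4·0.6842 = 25.59.
Steady-state error to a unit step: e_ss = 1/(1+K_pos) = 1/26.59 = 0.0376.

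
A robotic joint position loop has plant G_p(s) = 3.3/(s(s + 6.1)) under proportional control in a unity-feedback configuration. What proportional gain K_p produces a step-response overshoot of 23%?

K_p = 15.7

From %OS = 100·exp(−πζ/√(1−ζ²)) = 23%, ζ = −ln(0.23)/√(π²+ln²(0.23)) = 0.4237.
Characteristic equation s² + 6.1s + 3.3K_p = 0 gives ζ = 6.1/(2√(3.3K_p)).
Setting ζ = 0.4237: √(3.3K_p) = 6.1/(2·0.4237) = 7.198, so K_p = 51.81/3.3 = 15.7.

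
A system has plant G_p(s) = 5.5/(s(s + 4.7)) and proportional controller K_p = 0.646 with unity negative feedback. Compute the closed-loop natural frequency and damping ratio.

1 + K_p·G_p(s) = 0 gives s² + 4.7s + 3.553 = 0.
So ω_n² = 3.553 ⇒ ω_n = 1.885 rad/s, and ζ = 4.7/(2ω_n) = 1.25.

ω_n = 1.88 rad/s, ζ = 1.25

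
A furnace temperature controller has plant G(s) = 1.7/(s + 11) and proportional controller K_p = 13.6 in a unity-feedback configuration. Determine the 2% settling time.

T_s ≈ 0.117 s

Closed-loop transfer function: T(s) = K_p·G(s)/(1 + K_p·G(s)) = 23.12/(s + 11 + 23.12) = 23.12/(s + 34.12).
Time constant τ = 1/34.12 = 0.02931 s, so the 2% settling time is about 4τ = 0.117 s.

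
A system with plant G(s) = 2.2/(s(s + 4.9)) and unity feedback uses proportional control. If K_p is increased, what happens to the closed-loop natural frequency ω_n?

ω_n = √(2.2·K_p), which grows with K_p.

increase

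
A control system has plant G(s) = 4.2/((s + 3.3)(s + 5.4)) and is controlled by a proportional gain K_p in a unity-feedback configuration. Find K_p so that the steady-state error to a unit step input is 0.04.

K_p = 102

For a type-0 loop with proportional control, e_ss = 1/(1 + K_p·G(0)).
G(0) = 0.2357. Require 1/(1 + K_p·0.2357) = 0.04, so 1 + 0.2357·K_p = 25.
K_p = (25 − 1)/0.2357 = 102.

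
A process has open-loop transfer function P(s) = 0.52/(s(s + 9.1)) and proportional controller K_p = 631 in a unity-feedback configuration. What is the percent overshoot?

44.3%

From 1 + K_pP(s) = 0: s² + 9.1s + 328.1 = 0 ⇒ ω_n = 18.11, ζ = 0.2512.
%OS = 100·exp(−πζ/√(1−ζ²)) = 100·exp(−π·0.2512/√0.9369) = 44.3%.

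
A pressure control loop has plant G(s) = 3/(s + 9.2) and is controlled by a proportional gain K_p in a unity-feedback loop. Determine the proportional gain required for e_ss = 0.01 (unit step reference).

K_p = 304

Steady-state error for a unit step on this type-0 loop is 1/(1 + K_p·G(0)).
G(0) = 0.3261. Require 1/(1 + K_p·0.3261) = 0.01, so 1 + 0.3261·K_p = 100.
K_p = (100 − 1)/0.3261 = 304.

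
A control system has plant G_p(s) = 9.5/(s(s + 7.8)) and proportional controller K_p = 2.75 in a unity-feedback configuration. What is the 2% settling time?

Closed-loop characteristic equation: s² + 7.8s + 26.12 = 0, so ω_n = 5.111 rad/s and ζ = 7.8/(2·5.111) = 0.763.
2% settling time T_s ≈ 4/(ζω_n) = 4/3.9 = 1.03 s.

T_s ≈ 1.03 s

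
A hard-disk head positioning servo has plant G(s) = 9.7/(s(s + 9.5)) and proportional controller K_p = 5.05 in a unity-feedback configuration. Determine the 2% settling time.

Closed-loop characteristic equation: s² + 9.5s + 48.98 = 0, so ω_n = 6.999 rad/s and ζ = 9.5/(2·6.999) = 0.6787.
2% settling time T_s ≈ 4/(ζω_n) = 4/4.75 = 0.842 s.

T_s ≈ 0.842 s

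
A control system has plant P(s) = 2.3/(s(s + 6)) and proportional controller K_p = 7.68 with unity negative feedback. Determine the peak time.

T_p = 1.07 s

The closed-loop denominator s² + 6s + 17.66 gives ω_n = √17.66 = 4.203 and ζ = 6/(2ω_n) = 0.7138.
Damped frequency ω_d = ω_n√(1−ζ²) = 2.943 rad/s, so peak time T_p = π/ω_d = 1.07 s.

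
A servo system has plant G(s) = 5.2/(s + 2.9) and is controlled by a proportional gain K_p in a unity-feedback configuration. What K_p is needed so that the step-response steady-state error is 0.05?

K_p = 10.6

Steady-state error for a unit step on this type-0 loop is 1/(1 + K_p·G(0)).
G(0) = 1.793. Require 1/(1 + K_p·1.793) = 0.05, so 1 + 1.793·K_p = 20.
K_p = (20 − 1)/1.793 = 10.6.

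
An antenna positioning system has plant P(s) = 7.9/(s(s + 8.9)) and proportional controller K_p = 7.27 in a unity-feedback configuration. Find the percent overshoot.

Closed-loop characteristic equation: s² + 8.9s + 57.43 = 0, so ω_n = 7.578 rad/s and ζ = 8.9/(2·7.578) = 0.5872.
%OS = 100·exp(−πζ/√(1−ζ²)) = 100·exp(−π·0.5872/√0.6552) = 10.2%.

10.2%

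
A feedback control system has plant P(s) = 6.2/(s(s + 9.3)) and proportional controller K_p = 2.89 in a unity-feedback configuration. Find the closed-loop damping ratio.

ζ = 1.1

The closed-loop denominator is s(s+9.3) + 2.89·6.2 = s² + 9.3s + 17.92.
Matching s² + 2ζω_n s + ω_n²: ω_n = √17.92 = 4.233 rad/s and 2ζω_n = 9.3, so ζ = 9.3/(2·4.233) = 1.1.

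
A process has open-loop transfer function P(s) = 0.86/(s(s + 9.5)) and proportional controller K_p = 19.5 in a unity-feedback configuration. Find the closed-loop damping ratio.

The closed-loop denominator is s(s+9.5) + 19.5·0.86 = s² + 9.5s + 16.77.
Matching s² + 2ζω_n s + ω_n²: ω_n = √16.77 = 4.095 rad/s and 2ζω_n = 9.5, so ζ = 9.5/(2·4.095) = 1.16.

ζ = 1.16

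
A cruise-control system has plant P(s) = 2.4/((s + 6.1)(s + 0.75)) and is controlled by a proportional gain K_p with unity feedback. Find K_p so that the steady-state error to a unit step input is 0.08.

K_p = 21.9

For a type-0 loop with proportional control, e_ss = 1/(1 + K_p·P(0)).
P(0) = 0.5246. Require 1/(1 + K_p·0.5246) = 0.08, so 1 + 0.5246·K_p = 12.5.
K_p = (12.5 − 1)/0.5246 = 21.9.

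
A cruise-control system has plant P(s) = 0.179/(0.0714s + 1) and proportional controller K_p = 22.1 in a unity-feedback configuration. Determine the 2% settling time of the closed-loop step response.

Closed loop: T(s) = K_p·P/(1+K_p·P) = 3.956/(0.0714s + 1 + 3.956), with pole at s = −(1 + 3.956)/0.0714 = −69.41.
τ = 1/69.41 = 0.01441 s, so 2% settling time ≈ 4τ = 0.0576 s.

T_s ≈ 0.0576 s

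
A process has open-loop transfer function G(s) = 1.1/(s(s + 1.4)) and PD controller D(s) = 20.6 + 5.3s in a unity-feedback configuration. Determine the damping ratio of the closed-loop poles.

ζ = 0.759

Forward path: (20.6 + 5.3s)·1.1/(s(s+1.4)). The closed-loop characteristic equation is s² + (1.4 + 1.1·5.3)s + 1.1·20.6 = 0.
That is s² + 7.23s + 22.66 = 0, so ω_n = 4.76 rad/s and ζ = 7.23/(2·4.76) = 0.7594.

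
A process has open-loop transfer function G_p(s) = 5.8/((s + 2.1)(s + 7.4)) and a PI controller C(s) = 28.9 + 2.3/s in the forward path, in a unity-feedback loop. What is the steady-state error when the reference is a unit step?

0

The open loop C(s)G_p(s) has a pole at the origin (type 1), so the static position error constant is infinite and e_ss = 1/(1+∞) = 0.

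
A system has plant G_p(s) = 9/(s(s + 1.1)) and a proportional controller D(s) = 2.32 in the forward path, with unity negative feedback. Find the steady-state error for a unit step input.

The open loop D(s)G_p(s) has a pole at the origin (type 1), so the static position error constant is infinite and e_ss = 1/(1+∞) = 0.

0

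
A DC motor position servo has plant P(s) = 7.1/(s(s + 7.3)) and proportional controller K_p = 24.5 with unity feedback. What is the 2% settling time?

The closed-loop denominator s² + 7.3s + 173.9 gives ω_n = √173.9 = 13.19 and ζ = 7.3/(2ω_n) = 0.2767.
2% settling time T_s ≈ 4/(ζω_n) = 4/3.65 = 1.1 s.

T_s ≈ 1.1 s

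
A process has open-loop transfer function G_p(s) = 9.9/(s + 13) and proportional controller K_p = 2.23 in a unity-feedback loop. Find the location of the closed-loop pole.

s = -35.08

Closed-loop transfer function: T(s) = K_p·G_p(s)/(1 + K_p·G_p(s)) = 22.08/(s + 13 + 22.08) = 22.08/(s + 35.08).
The closed-loop pole is at s = −35.08.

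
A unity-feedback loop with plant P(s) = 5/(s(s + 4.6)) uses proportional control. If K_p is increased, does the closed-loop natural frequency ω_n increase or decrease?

ω_n = √(5·K_p), which grows with K_p.

increase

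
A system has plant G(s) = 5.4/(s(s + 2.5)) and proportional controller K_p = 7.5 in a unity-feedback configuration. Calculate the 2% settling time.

The closed-loop denominator s² + 2.5s + 40.5 gives ω_n = √40.5 = 6.364 and ζ = 2.5/(2ω_n) = 0.1964.
2% settling time T_s ≈ 4/(ζω_n) = 4/1.25 = 3.2 s.

T_s ≈ 3.2 s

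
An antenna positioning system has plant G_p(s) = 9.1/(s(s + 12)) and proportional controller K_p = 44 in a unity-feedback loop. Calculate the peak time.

The closed-loop denominator s² + 12s + 400.4 gives ω_n = √400.4 = 20.01 and ζ = 12/(2ω_n) = 0.2999.
Damped frequency ω_d = ω_n√(1−ζ²) = 19.09 rad/s, so peak time T_p = π/ω_d = 0.165 s.

T_p = 0.165 s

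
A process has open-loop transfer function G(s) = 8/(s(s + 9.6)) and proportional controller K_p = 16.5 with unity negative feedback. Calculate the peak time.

T_p = 0.301 s

Closed-loop characteristic equation: s² + 9.6s + 132 = 0, so ω_n = 11.49 rad/s and ζ = 9.6/(2·11.49) = 0.4178.
Damped frequency ω_d = ω_n√(1−ζ²) = 10.44 rad/s, so peak time T_p = π/ω_d = 0.301 s.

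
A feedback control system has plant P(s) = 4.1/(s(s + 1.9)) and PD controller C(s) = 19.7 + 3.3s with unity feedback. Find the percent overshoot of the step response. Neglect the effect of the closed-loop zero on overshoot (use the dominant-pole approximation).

0.521%

Forward path: (19.7 + 3.3s)·4.1/(s(s+1.9)). The closed-loop characteristic equation is s² + (1.9 + 4.1·3.3)s + 4.1·19.7 = 0.
That is s² + 15.43s + 80.77 = 0, so ω_n = 8.987 rad/s and ζ = 15.43/(2·8.987) = 0.8584.
%OS = 100·exp(−πζ/√(1−ζ²)) = 0.521%.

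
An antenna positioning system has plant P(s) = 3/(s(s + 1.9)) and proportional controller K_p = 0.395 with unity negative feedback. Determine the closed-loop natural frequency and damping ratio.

With unity feedback the closed-loop characteristic equation is s² + 1.9s + 0.395·3 = s² + 1.9s + 1.185 = 0.
So ω_n² = 1.185 ⇒ ω_n = 1.089 rad/s, and ζ = 1.9/(2ω_n) = 0.873.

ω_n = 1.09 rad/s, ζ = 0.873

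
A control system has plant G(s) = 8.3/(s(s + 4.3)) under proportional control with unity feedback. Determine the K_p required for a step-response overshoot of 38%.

K_p = 6.43

From %OS = 100·exp(−πζ/√(1−ζ²)) = 38%, ζ = −ln(0.38)/√(π²+ln²(0.38)) = 0.2943.
Characteristic equation s² + 4.3s + 8.3K_p = 0 gives ζ = 4.3/(2√(8.3K_p)).
Setting ζ = 0.2943: √(8.3K_p) = 4.3/(2·0.2943) = 7.304, so K_p = 53.35/8.3 = 6.43.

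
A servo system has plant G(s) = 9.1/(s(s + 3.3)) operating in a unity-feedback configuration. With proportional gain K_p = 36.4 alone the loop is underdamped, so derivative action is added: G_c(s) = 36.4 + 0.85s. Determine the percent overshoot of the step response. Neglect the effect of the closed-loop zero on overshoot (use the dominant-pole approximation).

Forward path: (36.4 + 0.85s)·9.1/(s(s+3.3)). The closed-loop characteristic equation is s² + (3.3 + 9.1·0.85)s + 9.1·36.4 = 0.
That is s² + 11.04s + 331.2 = 0, so ω_n = 18.2 rad/s and ζ = 11.04/(2·18.2) = 0.3032.
%OS = 100·exp(−πζ/√(1−ζ²)) = 36.8%.

36.8%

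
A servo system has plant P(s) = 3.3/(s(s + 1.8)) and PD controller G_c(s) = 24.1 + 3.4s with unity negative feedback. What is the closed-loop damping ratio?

ζ = 0.73

Forward path: (24.1 + 3.4s)·3.3/(s(s+1.8)). The closed-loop characteristic equation is s² + (1.8 + 3.3·3.4)s + 3.3·24.1 = 0.
That is s² + 13.02s + 79.53 = 0, so ω_n = 8.918 rad/s and ζ = 13.02/(2·8.918) = 0.73.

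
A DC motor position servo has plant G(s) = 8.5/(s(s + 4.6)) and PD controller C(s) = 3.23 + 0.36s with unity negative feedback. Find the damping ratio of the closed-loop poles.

Forward path: (3.23 + 0.36s)·8.5/(s(s+4.6)). The closed-loop characteristic equation is s² + (4.6 + 8.5·0.36)s + 8.5·3.23 = 0.
That is s² + 7.66s + 27.45 = 0, so ω_n = 5.24 rad/s and ζ = 7.66/(2·5.24) = 0.731.

ζ = 0.731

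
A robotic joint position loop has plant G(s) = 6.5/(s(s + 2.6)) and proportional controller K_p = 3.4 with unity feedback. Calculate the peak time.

From 1 + K_pG(s) = 0: s² + 2.6s + 22.1 = 0 ⇒ ω_n = 4.701, ζ = 0.2765.
Damped frequency ω_d = ω_n√(1−ζ²) = 4.518 rad/s, so peak time T_p = π/ω_d = 0.695 s.

T_p = 0.695 s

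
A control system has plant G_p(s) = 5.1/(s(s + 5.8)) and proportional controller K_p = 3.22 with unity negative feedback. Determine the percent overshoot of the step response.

4%

The closed-loop denominator s² + 5.8s + 16.42 gives ω_n = √16.42 = 4.052 and ζ = 5.8/(2ω_n) = 0.7156.
%OS = 100·exp(−πζ/√(1−ζ²)) = 100·exp(−π·0.7156/√0.4879) = 4%.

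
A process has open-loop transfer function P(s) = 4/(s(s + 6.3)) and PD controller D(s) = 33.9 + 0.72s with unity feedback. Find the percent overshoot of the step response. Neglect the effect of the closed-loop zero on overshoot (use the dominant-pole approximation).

26%

Forward path: (33.9 + 0.72s)·4/(s(s+6.3)). The closed-loop characteristic equation is s² + (6.3 + 4·0.72)s + 4·33.9 = 0.
That is s² + 9.18s + 135.6 = 0, so ω_n = 11.64 rad/s and ζ = 9.18/(2·11.64) = 0.3942.
%OS = 100·exp(−πζ/√(1−ζ²)) = 26%.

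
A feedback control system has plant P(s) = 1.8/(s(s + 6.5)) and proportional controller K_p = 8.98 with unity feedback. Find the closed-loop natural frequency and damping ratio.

ω_n = 4.02 rad/s, ζ = 0.808

The closed-loop denominator is s(s+6.5) + 8.98·1.8 = s² + 6.5s + 16.16.
Matching s² + 2ζω_n s + ω_n²: ω_n = √16.16 = 4.02 rad/s and 2ζω_n = 6.5, so ζ = 6.5/(2·4.02) = 0.808.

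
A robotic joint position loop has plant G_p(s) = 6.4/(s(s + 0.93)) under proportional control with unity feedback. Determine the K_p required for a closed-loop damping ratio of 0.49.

K_p = 0.141

Closed-loop characteristic equation: s² + 0.93s + K_p·6.4 = 0.
So ω_n = √(6.4K_p) and 2ζω_n = 0.93, giving ζ = 0.93/(2√(6.4K_p)).
Setting ζ = 0.49: √(6.4K_p) = 0.93/(2·0.49) = 0.949, so K_p = 0.9006/6.4 = 0.141.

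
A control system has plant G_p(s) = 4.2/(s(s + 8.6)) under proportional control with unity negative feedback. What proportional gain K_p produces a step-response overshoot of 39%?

From %OS = 100·exp(−πζ/√(1−ζ²)) = 39%, ζ = −ln(0.39)/√(π²+ln²(0.39)) = 0.2871.
Characteristic equation s² + 8.6s + 4.2K_p = 0 gives ζ = 8.6/(2√(4.2K_p)).
Setting ζ = 0.2871: √(4.2K_p) = 8.6/(2·0.2871) = 14.98, so K_p = 224.3/4.2 = 53.4.

K_p = 53.4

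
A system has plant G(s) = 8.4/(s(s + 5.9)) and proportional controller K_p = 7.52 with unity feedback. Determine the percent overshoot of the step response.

28.5%

The closed-loop denominator s² + 5.9s + 63.17 gives ω_n = √63.17 = 7.948 and ζ = 5.9/(2ω_n) = 0.3712.
%OS = 100·exp(−πζ/√(1−ζ²)) = 100·exp(−π·0.3712/√0.8622) = 28.5%.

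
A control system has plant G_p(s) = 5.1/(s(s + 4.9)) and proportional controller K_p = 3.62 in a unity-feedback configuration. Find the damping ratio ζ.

1 + K_p·G_p(s) = 0 gives s² + 4.9s + 18.46 = 0.
So ω_n² = 18.46 ⇒ ω_n = 4.297 rad/s, and ζ = 4.9/(2ω_n) = 0.57.

ζ = 0.57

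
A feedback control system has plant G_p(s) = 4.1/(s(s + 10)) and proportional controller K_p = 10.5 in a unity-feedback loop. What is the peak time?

From 1 + K_pG_p(s) = 0: s² + 10s + 43.05 = 0 ⇒ ω_n = 6.561, ζ = 0.762.
Damped frequency ω_d = ω_n√(1−ζ²) = 4.249 rad/s, so peak time T_p = π/ω_d = 0.739 s.

T_p = 0.739 s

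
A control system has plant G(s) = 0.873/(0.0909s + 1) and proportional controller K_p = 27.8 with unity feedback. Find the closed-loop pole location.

s = -278

Closed loop: T(s) = K_p·G/(1+K_p·G) = 24.27/(0.0909s + 1 + 24.27), with pole at s = −(1 + 24.27)/0.0909 = −278.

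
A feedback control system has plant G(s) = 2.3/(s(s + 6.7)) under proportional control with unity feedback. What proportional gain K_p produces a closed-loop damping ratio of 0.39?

Closed-loop characteristic equation: s² + 6.7s + K_p·2.3 = 0.
So ω_n = √(2.3K_p) and 2ζω_n = 6.7, giving ζ = 6.7/(2√(2.3K_p)).
Setting ζ = 0.39: √(2.3K_p) = 6.7/(2·0.39) = 8.59, so K_p = 73.78/2.3 = 32.1.

K_p = 32.1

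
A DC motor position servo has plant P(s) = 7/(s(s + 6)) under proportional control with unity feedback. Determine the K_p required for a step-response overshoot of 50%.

K_p = 27.7

From %OS = 100·exp(−πζ/√(1−ζ²)) = 50%, ζ = −ln(0.5)/√(π²+ln²(0.5)) = 0.2155.
Characteristic equation s² + 6s + 7K_p = 0 gives ζ = 6/(2√(7K_p)).
Setting ζ = 0.2155: √(7K_p) = 6/(2·0.2155) = 13.92, so K_p = 193.9/7 = 27.7.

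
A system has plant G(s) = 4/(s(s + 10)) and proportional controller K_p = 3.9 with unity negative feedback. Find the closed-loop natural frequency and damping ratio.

1 + K_p·G(s) = 0 gives s² + 10s + 15.6 = 0.
So ω_n² = 15.6 ⇒ ω_n = 3.95 rad/s, and ζ = 10/(2ω_n) = 1.27.

ω_n = 3.95 rad/s, ζ = 1.27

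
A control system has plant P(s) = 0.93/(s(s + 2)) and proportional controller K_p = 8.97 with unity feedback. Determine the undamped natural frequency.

1 + K_p·P(s) = 0 gives s² + 2s + 8.342 = 0.
Matching s² + 2ζω_n s + ω_n²: ω_n = √8.342 = 2.888 rad/s and 2ζω_n = 2, so ζ = 2/(2·2.888) = 0.346.

ω_n = 2.89 rad/s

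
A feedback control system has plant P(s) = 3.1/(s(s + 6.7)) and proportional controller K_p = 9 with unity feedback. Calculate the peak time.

T_p = 0.769 s

Closed-loop characteristic equation: s² + 6.7s + 27.9 = 0, so ω_n = 5.282 rad/s and ζ = 6.7/(2·5.282) = 0.6342.
Damped frequency ω_d = ω_n√(1−ζ²) = 4.084 rad/s, so peak time T_p = π/ω_d = 0.769 s.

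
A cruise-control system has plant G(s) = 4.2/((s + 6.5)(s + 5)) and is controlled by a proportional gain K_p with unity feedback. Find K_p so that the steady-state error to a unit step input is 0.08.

K_p = 89

The loop is type 0, so e_ss(step) = 1/(1 + K_pos) with K_pos = K_p·G(0).
G(0) = 0.1292. Require 1/(1 + K_p·0.1292) = 0.08, so 1 + 0.1292·K_p = 12.5.
K_p = (12.5 − 1)/0.1292 = 89.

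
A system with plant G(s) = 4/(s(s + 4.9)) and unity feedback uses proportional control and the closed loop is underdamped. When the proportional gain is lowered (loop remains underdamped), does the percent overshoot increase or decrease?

decrease

ζ = 4.9/(2√(4K_p)) rises as K_p falls; higher damping means less overshoot.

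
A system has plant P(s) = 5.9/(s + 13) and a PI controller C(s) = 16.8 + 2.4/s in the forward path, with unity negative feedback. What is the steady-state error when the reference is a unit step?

The open loop C(s)P(s) has a pole at the origin (type 1), so the static position error constant is infinite and e_ss = 1/(1+∞) = 0.

0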